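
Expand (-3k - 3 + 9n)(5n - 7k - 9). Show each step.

-78kn + 21k^2 + 48k - 96n + 27 + 45n^2

(-3k - 3 + 9n)(5n - 7k - 9)
= -15kn + 21k^2 + 27k - 15n + 21k + 27 + 45n^2 - 63kn - 81n    [distributive law]
= -78kn + 21k^2 + 48k - 96n + 27 + 45n^2    [combine like terms]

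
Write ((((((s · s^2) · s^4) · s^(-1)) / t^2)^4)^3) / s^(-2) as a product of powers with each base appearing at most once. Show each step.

((((((s · s^2) · s^4) · s^(-1)) / t^2)^4)^3) / s^(-2)
= (((((s · s^2) · s^4) · s^(-1)) / t^2)^12) / s^(-2)    [power of a power]
= (((((s · s^2) · s^4) · s^(-1))^12) / ((t^2)^12)) / s^(-2)    [power of a quotient]
= (((((s · s^2) · s^4)^12) · ((s^(-1))^12)) / ((t^2)^12)) / s^(-2)    [power of a product]
= (((((s · s^2)^12) · ((s^4)^12)) · ((s^(-1))^12)) / ((t^2)^12)) / s^(-2)    [power of a product]
= (((((s^12) · ((s^2)^12)) · ((s^4)^12)) · ((s^(-1))^12)) / ((t^2)^12)) / s^(-2)    [power of a product]
= ((((s^12 · s^24) · ((s^4)^12)) · ((s^(-1))^12)) / ((t^2)^12)) / s^(-2)    [power of a power]
= (((s^36 · ((s^4)^12)) · ((s^(-1))^12)) / ((t^2)^12)) / s^(-2)    [product of powers]
= (((s^36 · s^48) · ((s^(-1))^12)) / ((t^2)^12)) / s^(-2)    [power of a power]
= ((s^84 · ((s^(-1))^12)) / ((t^2)^12)) / s^(-2)    [product of powers]
= ((s^84 · s^(-12)) / ((t^2)^12)) / s^(-2)    [power of a power]
= (s^72 / ((t^2)^12)) / s^(-2)    [product of powers]
= (s^72 / t^24) / s^(-2)    [power of a power]
= s^74t^(-24)    [quotient of powers]

s^74t^(-24)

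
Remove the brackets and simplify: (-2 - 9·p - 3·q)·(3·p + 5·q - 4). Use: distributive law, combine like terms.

(-2 - 9·p - 3·q)·(3·p + 5·q - 4)
= -6·p - 10·q + 8 - 27·p^2 - 45·p·q + 36·p - 9·p·q - 15·q^2 + 12·q    [distributive law]
= 30·p + 2·q + 8 - 27·p^2 - 54·p·q - 15·q^2    [combine like terms]

30·p + 2·q + 8 - 27·p^2 - 54·p·q - 15·q^2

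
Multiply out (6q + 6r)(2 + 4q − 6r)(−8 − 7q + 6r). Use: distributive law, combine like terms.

(6q + 6r)(2 + 4q − 6r)(−8 − 7q + 6r)
= (12q + 24q^2 − 36qr + 12r + 24qr − 36r^2)(−8 − 7q + 6r)    [distributive law]
= (12q + 24q^2 − 12qr + 12r − 36r^2)(−8 − 7q + 6r)    [combine like terms]
= −96q − 84q^2 + 72qr − 192q^2 − 168q^3 + 144q^2r + 96qr + 84q^2r − 72qr^2 − 96r − 84qr + 72r^2 + 288r^2 + 252qr^2 − 216r^3    [distributive law]
= −96q − 276q^2 + 84qr − 168q^3 + 228q^2r + 180qr^2 − 96r + 360r^2 − 216r^3    [combine like terms]

−96q − 276q^2 + 84qr − 168q^3 + 228q^2r + 180qr^2 − 96r + 360r^2 − 216r^3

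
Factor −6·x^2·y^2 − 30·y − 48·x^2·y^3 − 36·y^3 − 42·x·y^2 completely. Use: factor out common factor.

6·y(−x^2·y − 5 − 8·x^2·y^2 − 6·y^2 − 7·x·y)

−6·x^2·y^2 − 30·y − 48·x^2·y^3 − 36·y^3 − 42·x·y^2
= 6(−x^2·y^2 − 5·y − 8·x^2·y^3 − 6·y^3 − 7·x·y^2)    [factor out 6]
= 6·y(−x^2·y − 5 − 8·x^2·y^2 − 6·y^2 − 7·x·y)    [factor out y]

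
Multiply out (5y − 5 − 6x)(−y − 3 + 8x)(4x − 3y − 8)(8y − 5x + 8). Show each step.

−1339xy³ + 3414x²y² − 4350xy² + 120y⁴ + 680y³ + 840y² + 6702x²y − 1023xy − 680y − 3176x³y + 1188x² + 2488x − 960 − 3016x³ + 960x⁴

(5y − 5 − 6x)(−y − 3 + 8x)(4x − 3y − 8)(8y − 5x + 8)
= (−5y² − 15y + 40xy + 5y + 15 − 40x + 6xy + 18x − 48x²)(4x − 3y − 8)(8y − 5x + 8)    [distributive law]
= (−5y² − 10y + 46xy + 15 − 22x − 48x²)(4x − 3y − 8)(8y − 5x + 8)    [combine like terms]
= (−20xy² + 15y³ + 40y² − 40xy + 30y² + 80y + 184x²y − 138xy² − 368xy + 60x − 45y − 120 − 88x² + 66xy + 176x − 192x³ + 144x²y + 384x²)(8y − 5x + 8)    [distributive law]
= (−158xy² + 15y³ + 70y² − 342xy + 35y + 328x²y + 236x − 120 + 296x² − 192x³)(8y − 5x + 8)    [combine like terms]
= −1264xy³ + 790x²y² − 1264xy² + 120y⁴ − 75xy³ + 120y³ + 560y³ − 350xy² + 560y² − 2736xy² + 1710x²y − 2736xy + 280y² − 175xy + 280y + 2624x²y² − 1640x³y + 2624x²y + 1888xy − 1180x² + 1888x − 960y + 600x − 960 + 2368x²y − 1480x³ + 2368x² − 1536x³y + 960x⁴ − 1536x³    [distributive law]
= −1339xy³ + 3414x²y² − 4350xy² + 120y⁴ + 680y³ + 840y² + 6702x²y − 1023xy − 680y − 3176x³y + 1188x² + 2488x − 960 − 3016x³ + 960x⁴    [combine like terms]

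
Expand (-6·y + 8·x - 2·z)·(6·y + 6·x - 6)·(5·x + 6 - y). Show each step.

(-6·y + 8·x - 2·z)·(6·y + 6·x - 6)·(5·x + 6 - y)
= (-36·y^2 - 36·x·y + 36·y + 48·x·y + 48·x^2 - 48·x - 12·y·z - 12·x·z + 12·z)·(5·x + 6 - y)    [distributive law]
= (-36·y^2 + 12·x·y + 36·y + 48·x^2 - 48·x - 12·y·z - 12·x·z + 12·z)·(5·x + 6 - y)    [combine like terms]
= -180·x·y^2 - 216·y^2 + 36·y^3 + 60·x^2·y + 72·x·y - 12·x·y^2 + 180·x·y + 216·y - 36·y^2 + 240·x^3 + 288·x^2 - 48·x^2·y - 240·x^2 - 288·x + 48·x·y - 60·x·y·z - 72·y·z + 12·y^2·z - 60·x^2·z - 72·x·z + 12·x·y·z + 60·x·z + 72·z - 12·y·z    [distributive law]
= -192·x·y^2 - 252·y^2 + 36·y^3 + 12·x^2·y + 300·x·y + 216·y + 240·x^3 + 48·x^2 - 288·x - 48·x·y·z - 84·y·z + 12·y^2·z - 60·x^2·z - 12·x·z + 72·z    [combine like terms]

-192·x·y^2 - 252·y^2 + 36·y^3 + 12·x^2·y + 300·x·y + 216·y + 240·x^3 + 48·x^2 - 288·x - 48·x·y·z - 84·y·z + 12·y^2·z - 60·x^2·z - 12·x·z + 72·z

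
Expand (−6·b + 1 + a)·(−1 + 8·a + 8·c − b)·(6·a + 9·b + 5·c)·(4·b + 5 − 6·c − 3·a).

(−6·b + 1 + a)·(−1 + 8·a + 8·c − b)·(6·a + 9·b + 5·c)·(4·b + 5 − 6·c − 3·a)
= (6·b − 48·a·b − 48·b·c + 6·b² − 1 + 8·a + 8·c − b − a + 8·a² + 8·a·c − a·b)·(6·a + 9·b + 5·c)·(4·b + 5 − 6·c − 3·a)    [distributive law]
= (5·b − 49·a·b − 48·b·c + 6·b² − 1 + 7·a + 8·c + 8·a² + 8·a·c)·(6·a + 9·b + 5·c)·(4·b + 5 − 6·c − 3·a)    [combine like terms]
= (30·a·b + 45·b² + 25·b·c − 294·a²·b − 441·a·b² − 245·a·b·c − 288·a·b·c − 432·b²·c − 240·b·c² + 36·a·b² + 54·b³ + 30·b²·c − 6·a − 9·b − 5·c + 42·a² + 63·a·b + 35·a·c + 48·a·c + 72·b·c + 40·c² + 48·a³ + 72·a²·b + 40·a²·c + 48·a²·c + 72·a·b·c + 40·a·c²)·(4·b + 5 − 6·c − 3·a)    [distributive law]
= (93·a·b + 45·b² + 97·b·c − 222·a²·b − 405·a·b² − 461·a·b·c − 402·b²·c − 240·b·c² + 54·b³ − 6·a − 9·b − 5·c + 42·a² + 83·a·c + 40·c² + 48·a³ + 88·a²·c + 40·a·c²)·(4·b + 5 − 6·c − 3·a)    [combine like terms]
= 372·a·b² + 465·a·b − 558·a·b·c − 279·a²·b + 180·b³ + 225·b² − 270·b²·c − 135·a·b² + 388·b²·c + 485·b·c − 582·b·c² − 291·a·b·c − 888·a²·b² − 1110·a²·b + 1332·a²·b·c + 666·a³·b − 1620·a·b³ − 2025·a·b² + 2430·a·b²·c + 1215·a²·b² − 1844·a·b²·c − 2305·a·b·c + 2766·a·b·c² + 1383·a²·b·c − 1608·b³·c − 2010·b²·c + 2412·b²·c² + 1206·a·b²·c − 960·b²·c² − 1200·b·c² + 1440·b·c³ + 720·a·b·c² + 216·b⁴ + 270·b³ − 324·b³·c − 162·a·b³ − 24·a·b − 30·a + 36·a·c + 18·a² − 36·b² − 45·b + 54·b·c + 27·a·b − 20·b·c − 25·c + 30·c² + 15·a·c + 168·a²·b + 210·a² − 252·a²·c − 126·a³ + 332·a·b·c + 415·a·c − 498·a·c² − 249·a²·c + 160·b·c² + 200·c² − 240·c³ − 120·a·c² + 192·a³·b + 240·a³ − 288·a³·c − 144·a⁴ + 352·a²·b·c + 440·a²·c − 528·a²·c² − 264·a³·c + 160·a·b·c² + 200·a·c² − 240·a·c³ − 120·a²·c²    [distributive law]
= −1788·a·b² + 468·a·b − 2822·a·b·c − 1221·a²·b + 450·b³ + 189·b² − 1892·b²·c + 519·b·c − 1622·b·c² + 327·a²·b² + 3067·a²·b·c + 858·a³·b − 1782·a·b³ + 1792·a·b²·c + 3646·a·b·c² − 1932·b³·c + 1452·b²·c² + 1440·b·c³ + 216·b⁴ − 30·a + 466·a·c + 228·a² − 45·b − 25·c + 230·c² − 61·a²·c + 114·a³ − 418·a·c² − 240·c³ − 552·a³·c − 144·a⁴ − 648·a²·c² − 240·a·c³    [combine like terms]

−1788·a·b² + 468·a·b − 2822·a·b·c − 1221·a²·b + 450·b³ + 189·b² − 1892·b²·c + 519·b·c − 1622·b·c² + 327·a²·b² + 3067·a²·b·c + 858·a³·b − 1782·a·b³ + 1792·a·b²·c + 3646·a·b·c² − 1932·b³·c + 1452·b²·c² + 1440·b·c³ + 216·b⁴ − 30·a + 466·a·c + 228·a² − 45·b − 25·c + 230·c² − 61·a²·c + 114·a³ − 418·a·c² − 240·c³ − 552·a³·c − 144·a⁴ − 648·a²·c² − 240·a·c³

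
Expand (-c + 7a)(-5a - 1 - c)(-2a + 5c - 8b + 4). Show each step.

-171a²c - 12ac² + 16abc - 45ac + 9c² - 8bc + 4c + 5c³ - 8bc² + 70a³ + 280a²b - 126a² + 56ab - 28a

(-c + 7a)(-5a - 1 - c)(-2a + 5c - 8b + 4)
= (5ac + c + c² - 35a² - 7a - 7ac)(-2a + 5c - 8b + 4)    [distributive law]
= (-2ac + c + c² - 35a² - 7a)(-2a + 5c - 8b + 4)    [combine like terms]
= 4a²c - 10ac² + 16abc - 8ac - 2ac + 5c² - 8bc + 4c - 2ac² + 5c³ - 8bc² + 4c² + 70a³ - 175a²c + 280a²b - 140a² + 14a² - 35ac + 56ab - 28a    [distributive law]
= -171a²c - 12ac² + 16abc - 45ac + 9c² - 8bc + 4c + 5c³ - 8bc² + 70a³ + 280a²b - 126a² + 56ab - 28a    [combine like terms]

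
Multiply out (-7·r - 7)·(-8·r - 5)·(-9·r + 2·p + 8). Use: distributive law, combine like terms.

(-7·r - 7)·(-8·r - 5)·(-9·r + 2·p + 8)
= (56·r^2 + 35·r + 56·r + 35)·(-9·r + 2·p + 8)    [distributive law]
= (56·r^2 + 91·r + 35)·(-9·r + 2·p + 8)    [combine like terms]
= -504·r^3 + 112·p·r^2 + 448·r^2 - 819·r^2 + 182·p·r + 728·r - 315·r + 70·p + 280    [distributive law]
= -504·r^3 + 112·p·r^2 - 371·r^2 + 182·p·r + 413·r + 70·p + 280    [combine like terms]

-504·r^3 + 112·p·r^2 - 371·r^2 + 182·p·r + 413·r + 70·p + 280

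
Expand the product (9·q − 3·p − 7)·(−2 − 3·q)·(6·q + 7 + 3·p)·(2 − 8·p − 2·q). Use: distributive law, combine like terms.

(9·q − 3·p − 7)·(−2 − 3·q)·(6·q + 7 + 3·p)·(2 − 8·p − 2·q)
= (−18·q − 27·q^2 + 6·p + 9·p·q + 14 + 21·q)·(6·q + 7 + 3·p)·(2 − 8·p − 2·q)    [distributive law]
= (3·q − 27·q^2 + 6·p + 9·p·q + 14)·(6·q + 7 + 3·p)·(2 − 8·p − 2·q)    [combine like terms]
= (18·q^2 + 21·q + 9·p·q − 162·q^3 − 189·q^2 − 81·p·q^2 + 36·p·q + 42·p + 18·p^2 + 54·p·q^2 + 63·p·q + 27·p^2·q + 84·q + 98 + 42·p)·(2 − 8·p − 2·q)    [distributive law]
= (−171·q^2 + 105·q + 108·p·q − 162·q^3 − 27·p·q^2 + 84·p + 18·p^2 + 27·p^2·q + 98)·(2 − 8·p − 2·q)    [combine like terms]
= −342·q^2 + 1368·p·q^2 + 342·q^3 + 210·q − 840·p·q − 210·q^2 + 216·p·q − 864·p^2·q − 216·p·q^2 − 324·q^3 + 1296·p·q^3 + 324·q^4 − 54·p·q^2 + 216·p^2·q^2 + 54·p·q^3 + 168·p − 672·p^2 − 168·p·q + 36·p^2 − 144·p^3 − 36·p^2·q + 54·p^2·q − 216·p^3·q − 54·p^2·q^2 + 196 − 784·p − 196·q    [distributive law]
= −552·q^2 + 1098·p·q^2 + 18·q^3 + 14·q − 792·p·q − 846·p^2·q + 1350·p·q^3 + 324·q^4 + 162·p^2·q^2 − 616·p − 636·p^2 − 144·p^3 − 216·p^3·q + 196    [combine like terms]

−552·q^2 + 1098·p·q^2 + 18·q^3 + 14·q − 792·p·q − 846·p^2·q + 1350·p·q^3 + 324·q^4 + 162·p^2·q^2 − 616·p − 636·p^2 − 144·p^3 − 216·p^3·q + 196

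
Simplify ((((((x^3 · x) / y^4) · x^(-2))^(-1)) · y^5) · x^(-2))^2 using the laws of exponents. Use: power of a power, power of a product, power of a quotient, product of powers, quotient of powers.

((((((x^3 · x) / y^4) · x^(-2))^(-1)) · y^5) · x^(-2))^2
= ((((((x^3 · x) / y^4) · x^(-2))^(-1)) · y^5)^2) · ((x^(-2))^2)    [power of a product]
= ((((((x^3 · x) / y^4) · x^(-2))^(-1))^2) · ((y^5)^2)) · ((x^(-2))^2)    [power of a product]
= (((((x^3 · x) / y^4) · x^(-2))^(-2)) · ((y^5)^2)) · ((x^(-2))^2)    [power of a power]
= (((((x^3 · x) / y^4)^(-2)) · ((x^(-2))^(-2))) · ((y^5)^2)) · ((x^(-2))^2)    [power of a product]
= (((((x^3 · x)^(-2)) / ((y^4)^(-2))) · ((x^(-2))^(-2))) · ((y^5)^2)) · ((x^(-2))^2)    [power of a quotient]
= ((((((x^3)^(-2)) · (x^(-2))) / ((y^4)^(-2))) · ((x^(-2))^(-2))) · ((y^5)^2)) · ((x^(-2))^2)    [power of a product]
= ((((x^(-6) · (x^(-2))) / ((y^4)^(-2))) · ((x^(-2))^(-2))) · ((y^5)^2)) · ((x^(-2))^2)    [power of a power]
= (((x^(-8) / ((y^4)^(-2))) · ((x^(-2))^(-2))) · ((y^5)^2)) · ((x^(-2))^2)    [product of powers]
= (((x^(-8) / y^(-8)) · ((x^(-2))^(-2))) · ((y^5)^2)) · ((x^(-2))^2)    [power of a power]
= (((x^(-8) / y^(-8)) · x^4) · ((y^5)^2)) · ((x^(-2))^2)    [power of a power]
= (((x^(-8) / y^(-8)) · x^4) · y^10) · ((x^(-2))^2)    [power of a power]
= (((x^(-8) / y^(-8)) · x^4) · y^10) · x^(-4)    [power of a power]
= x^(-8)y^18    [quotient of powers; product of powers]

x^(-8)y^18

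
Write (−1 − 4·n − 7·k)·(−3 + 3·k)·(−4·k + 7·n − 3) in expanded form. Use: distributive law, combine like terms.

(−1 − 4·n − 7·k)·(−3 + 3·k)·(−4·k + 7·n − 3)
= (3 − 3·k + 12·n − 12·k·n + 21·k − 21·k²)·(−4·k + 7·n − 3)    [distributive law]
= (3 + 18·k + 12·n − 12·k·n − 21·k²)·(−4·k + 7·n − 3)    [combine like terms]
= −12·k + 21·n − 9 − 72·k² + 126·k·n − 54·k − 48·k·n + 84·n² − 36·n + 48·k²·n − 84·k·n² + 36·k·n + 84·k³ − 147·k²·n + 63·k²    [distributive law]
= −66·k − 15·n − 9 − 9·k² + 114·k·n + 84·n² − 99·k²·n − 84·k·n² + 84·k³    [combine like terms]

−66·k − 15·n − 9 − 9·k² + 114·k·n + 84·n² − 99·k²·n − 84·k·n² + 84·k³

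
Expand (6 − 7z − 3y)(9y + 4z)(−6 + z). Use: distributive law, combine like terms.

(6 − 7z − 3y)(9y + 4z)(−6 + z)
= (54y + 24z − 63yz − 28z^2 − 27y^2 − 12yz)(−6 + z)    [distributive law]
= (54y + 24z − 75yz − 28z^2 − 27y^2)(−6 + z)    [combine like terms]
= −324y + 54yz − 144z + 24z^2 + 450yz − 75yz^2 + 168z^2 − 28z^3 + 162y^2 − 27y^2z    [distributive law]
= −324y + 504yz − 144z + 192z^2 − 75yz^2 − 28z^3 + 162y^2 − 27y^2z    [combine like terms]

−324y + 504yz − 144z + 192z^2 − 75yz^2 − 28z^3 + 162y^2 − 27y^2z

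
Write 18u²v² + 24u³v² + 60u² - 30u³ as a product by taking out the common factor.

18u²v² + 24u³v² + 60u² - 30u³
= 6(3u²v² + 4u³v² + 10u² - 5u³)    [factor out 6]
= 6u²(3v² + 4uv² + 10 - 5u)    [factor out u²]

6u²(3v² + 4uv² + 10 - 5u)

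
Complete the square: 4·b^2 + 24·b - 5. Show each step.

4·b^2 + 24·b - 5
= 4(b^2 + 6·b) - 5    [factor out 4 from the b-terms]
= 4(b^2 + 6·b + 9 - 9) - 5    [add and subtract 9 inside the bracket]
= 4(b + 3)^2 - 36 - 5    [perfect-square identity]
= 4(b + 3)^2 - 41    [combine constants]

4(b + 3)^2 - 41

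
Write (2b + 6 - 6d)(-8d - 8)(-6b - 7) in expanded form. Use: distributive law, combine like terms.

(2b + 6 - 6d)(-8d - 8)(-6b - 7)
= (-16bd - 16b - 48d - 48 + 48d^2 + 48d)(-6b - 7)    [distributive law]
= (-16bd - 16b - 48 + 48d^2)(-6b - 7)    [combine like terms]
= 96b^2d + 112bd + 96b^2 + 112b + 288b + 336 - 288bd^2 - 336d^2    [distributive law]
= 96b^2d + 112bd + 96b^2 + 400b + 336 - 288bd^2 - 336d^2    [combine like terms]

96b^2d + 112bd + 96b^2 + 400b + 336 - 288bd^2 - 336d^2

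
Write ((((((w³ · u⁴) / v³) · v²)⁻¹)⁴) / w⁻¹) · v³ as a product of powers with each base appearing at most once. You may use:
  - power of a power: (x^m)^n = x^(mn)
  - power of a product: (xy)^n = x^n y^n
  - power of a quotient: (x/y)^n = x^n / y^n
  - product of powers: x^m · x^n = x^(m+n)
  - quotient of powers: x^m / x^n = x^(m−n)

u⁻¹⁶v⁷w⁻¹¹

((((((w³ · u⁴) / v³) · v²)⁻¹)⁴) / w⁻¹) · v³
= (((((w³ · u⁴) / v³) · v²)⁻⁴) / w⁻¹) · v³    [power of a power]
= (((((w³ · u⁴) / v³)⁻⁴) · ((v²)⁻⁴)) / w⁻¹) · v³    [power of a product]
= (((((w³ · u⁴)⁻⁴) / ((v³)⁻⁴)) · ((v²)⁻⁴)) / w⁻¹) · v³    [power of a quotient]
= ((((((w³)⁻⁴) · ((u⁴)⁻⁴)) / ((v³)⁻⁴)) · ((v²)⁻⁴)) / w⁻¹) · v³    [power of a product]
= ((((w⁻¹² · ((u⁴)⁻⁴)) / ((v³)⁻⁴)) · ((v²)⁻⁴)) / w⁻¹) · v³    [power of a power]
= ((((w⁻¹² · u⁻¹⁶) / ((v³)⁻⁴)) · ((v²)⁻⁴)) / w⁻¹) · v³    [power of a power]
= ((((w⁻¹² · u⁻¹⁶) / v⁻¹²) · ((v²)⁻⁴)) / w⁻¹) · v³    [power of a power]
= ((((w⁻¹² · u⁻¹⁶) / v⁻¹²) · v⁻⁸) / w⁻¹) · v³    [power of a power]
= u⁻¹⁶v⁷w⁻¹¹    [quotient of powers; product of powers]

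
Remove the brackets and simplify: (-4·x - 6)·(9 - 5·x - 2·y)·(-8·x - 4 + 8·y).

-32·x^2 + 456·x - 176·x·y - 160·x^3 + 96·x^2·y + 64·x·y^2 + 216 - 480·y + 96·y^2

(-4·x - 6)·(9 - 5·x - 2·y)·(-8·x - 4 + 8·y)
= (-36·x + 20·x^2 + 8·x·y - 54 + 30·x + 12·y)·(-8·x - 4 + 8·y)    [distributive law]
= (-6·x + 20·x^2 + 8·x·y - 54 + 12·y)·(-8·x - 4 + 8·y)    [combine like terms]
= 48·x^2 + 24·x - 48·x·y - 160·x^3 - 80·x^2 + 160·x^2·y - 64·x^2·y - 32·x·y + 64·x·y^2 + 432·x + 216 - 432·y - 96·x·y - 48·y + 96·y^2    [distributive law]
= -32·x^2 + 456·x - 176·x·y - 160·x^3 + 96·x^2·y + 64·x·y^2 + 216 - 480·y + 96·y^2    [combine like terms]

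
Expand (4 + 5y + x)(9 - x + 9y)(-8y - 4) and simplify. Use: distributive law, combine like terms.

(4 + 5y + x)(9 - x + 9y)(-8y - 4)
= (36 - 4x + 36y + 45y - 5xy + 45y^2 + 9x - x^2 + 9xy)(-8y - 4)    [distributive law]
= (36 + 5x + 81y + 4xy + 45y^2 - x^2)(-8y - 4)    [combine like terms]
= -288y - 144 - 40xy - 20x - 648y^2 - 324y - 32xy^2 - 16xy - 360y^3 - 180y^2 + 8x^2y + 4x^2    [distributive law]
= -612y - 144 - 56xy - 20x - 828y^2 - 32xy^2 - 360y^3 + 8x^2y + 4x^2    [combine like terms]

-612y - 144 - 56xy - 20x - 828y^2 - 32xy^2 - 360y^3 + 8x^2y + 4x^2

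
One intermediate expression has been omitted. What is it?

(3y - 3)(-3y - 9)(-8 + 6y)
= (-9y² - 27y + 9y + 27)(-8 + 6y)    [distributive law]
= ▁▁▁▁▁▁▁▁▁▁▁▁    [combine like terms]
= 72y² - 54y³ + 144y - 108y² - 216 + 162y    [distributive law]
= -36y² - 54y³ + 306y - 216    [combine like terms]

Applying combine like terms to the line above:

(-9y² - 18y + 27)(-8 + 6y)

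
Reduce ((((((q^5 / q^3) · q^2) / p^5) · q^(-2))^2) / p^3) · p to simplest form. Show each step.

((((((q^5 / q^3) · q^2) / p^5) · q^(-2))^2) / p^3) · p
= ((((((q^5 / q^3) · q^2) / p^5)^2) · ((q^(-2))^2)) / p^3) · p    [power of a product]
= ((((((q^5 / q^3) · q^2)^2) / ((p^5)^2)) · ((q^(-2))^2)) / p^3) · p    [power of a quotient]
= ((((((q^5 / q^3)^2) · ((q^2)^2)) / ((p^5)^2)) · ((q^(-2))^2)) / p^3) · p    [power of a product]
= (((((((q^5)^2) / ((q^3)^2)) · ((q^2)^2)) / ((p^5)^2)) · ((q^(-2))^2)) / p^3) · p    [power of a quotient]
= (((((q^10 / ((q^3)^2)) · ((q^2)^2)) / ((p^5)^2)) · ((q^(-2))^2)) / p^3) · p    [power of a power]
= (((((q^10 / q^6) · ((q^2)^2)) / ((p^5)^2)) · ((q^(-2))^2)) / p^3) · p    [power of a power]
= ((((q^4 · ((q^2)^2)) / ((p^5)^2)) · ((q^(-2))^2)) / p^3) · p    [quotient of powers]
= ((((q^4 · q^4) / ((p^5)^2)) · ((q^(-2))^2)) / p^3) · p    [power of a power]
= (((q^8 / ((p^5)^2)) · ((q^(-2))^2)) / p^3) · p    [product of powers]
= (((q^8 / p^10) · ((q^(-2))^2)) / p^3) · p    [power of a power]
= (((q^8 / p^10) · q^(-4)) / p^3) · p    [power of a power]
= p^(-12)q^4    [quotient of powers; product of powers]

p^(-12)q^4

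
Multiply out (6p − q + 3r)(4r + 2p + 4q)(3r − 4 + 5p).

150pr² − 120pr + 186p²r − 48p² + 60p³ + 106pqr − 88pq + 110p²q + 24qr² − 32qr − 12q²r + 16q² − 20pq² + 36r³ − 48r²

(6p − q + 3r)(4r + 2p + 4q)(3r − 4 + 5p)
= (24pr + 12p² + 24pq − 4qr − 2pq − 4q² + 12r² + 6pr + 12qr)(3r − 4 + 5p)    [distributive law]
= (30pr + 12p² + 22pq + 8qr − 4q² + 12r²)(3r − 4 + 5p)    [combine like terms]
= 90pr² − 120pr + 150p²r + 36p²r − 48p² + 60p³ + 66pqr − 88pq + 110p²q + 24qr² − 32qr + 40pqr − 12q²r + 16q² − 20pq² + 36r³ − 48r² + 60pr²    [distributive law]
= 150pr² − 120pr + 186p²r − 48p² + 60p³ + 106pqr − 88pq + 110p²q + 24qr² − 32qr − 12q²r + 16q² − 20pq² + 36r³ − 48r²    [combine like terms]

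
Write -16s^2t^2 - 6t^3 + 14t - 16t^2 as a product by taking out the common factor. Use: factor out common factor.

-16s^2t^2 - 6t^3 + 14t - 16t^2
= 2(-8s^2t^2 - 3t^3 + 7t - 8t^2)    [factor out 2]
= 2t(-8s^2t - 3t^2 + 7 - 8t)    [factor out t]

2t(-8s^2t - 3t^2 + 7 - 8t)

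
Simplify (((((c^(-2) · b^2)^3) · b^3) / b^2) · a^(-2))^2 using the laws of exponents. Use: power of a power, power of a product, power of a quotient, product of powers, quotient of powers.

(((((c^(-2) · b^2)^3) · b^3) / b^2) · a^(-2))^2
= (((((c^(-2) · b^2)^3) · b^3) / b^2)^2) · ((a^(-2))^2)    [power of a product]
= (((((c^(-2) · b^2)^3) · b^3)^2) / ((b^2)^2)) · ((a^(-2))^2)    [power of a quotient]
= (((((c^(-2) · b^2)^3)^2) · ((b^3)^2)) / ((b^2)^2)) · ((a^(-2))^2)    [power of a product]
= ((((c^(-2) · b^2)^6) · ((b^3)^2)) / ((b^2)^2)) · ((a^(-2))^2)    [power of a power]
= (((((c^(-2))^6) · ((b^2)^6)) · ((b^3)^2)) / ((b^2)^2)) · ((a^(-2))^2)    [power of a product]
= (((c^(-12) · ((b^2)^6)) · ((b^3)^2)) / ((b^2)^2)) · ((a^(-2))^2)    [power of a power]
= (((c^(-12) · b^12) · ((b^3)^2)) / ((b^2)^2)) · ((a^(-2))^2)    [power of a power]
= (((c^(-12) · b^12) · b^6) / ((b^2)^2)) · ((a^(-2))^2)    [power of a power]
= (((c^(-12) · b^12) · b^6) / b^4) · ((a^(-2))^2)    [power of a power]
= (((c^(-12) · b^12) · b^6) / b^4) · a^(-4)    [power of a power]
= a^(-4)·b^14·c^(-12)    [quotient of powers; product of powers]

a^(-4)·b^14·c^(-12)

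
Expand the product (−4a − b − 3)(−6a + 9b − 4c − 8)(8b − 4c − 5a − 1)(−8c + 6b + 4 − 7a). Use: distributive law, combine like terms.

−5388a^2bc + 3417a^2b^2 − 3951a^2b − 3114a^3b + 1856a^2c^2 + 3420a^2c + 2192a^3c + 1438a^3 + 840a^4 + 94a^2 + 2452ab^2c − 666ab^3 + 3371ab^2 − 2096abc^2 − 6120abc − 397ab + 512ac^3 + 2288ac^2 + 1012ac − 512a + 984b^3c − 432b^4 − 1146b^3 − 640b^2c^2 + 2424b^2c + 694b^2 + 128bc^3 − 1696bc^2 − 1664bc + 700b + 384c^3 + 672c^2 − 240c − 96

(−4a − b − 3)(−6a + 9b − 4c − 8)(8b − 4c − 5a − 1)(−8c + 6b + 4 − 7a)
= (24a^2 − 36ab + 16ac + 32a + 6ab − 9b^2 + 4bc + 8b + 18a − 27b + 12c + 24)(8b − 4c − 5a − 1)(−8c + 6b + 4 − 7a)    [distributive law]
= (24a^2 − 30ab + 16ac + 50a − 9b^2 + 4bc − 19b + 12c + 24)(8b − 4c − 5a − 1)(−8c + 6b + 4 − 7a)    [combine like terms]
= (192a^2b − 96a^2c − 120a^3 − 24a^2 − 240ab^2 + 120abc + 150a^2b + 30ab + 128abc − 64ac^2 − 80a^2c − 16ac + 400ab − 200ac − 250a^2 − 50a − 72b^3 + 36b^2c + 45ab^2 + 9b^2 + 32b^2c − 16bc^2 − 20abc − 4bc − 152b^2 + 76bc + 95ab + 19b + 96bc − 48c^2 − 60ac − 12c + 192b − 96c − 120a − 24)(−8c + 6b + 4 − 7a)    [distributive law]
= (342a^2b − 176a^2c − 120a^3 − 274a^2 − 195ab^2 + 228abc + 525ab − 64ac^2 − 276ac − 170a − 72b^3 + 68b^2c − 143b^2 − 16bc^2 + 168bc + 211b − 48c^2 − 108c − 24)(−8c + 6b + 4 − 7a)    [combine like terms]
= −2736a^2bc + 2052a^2b^2 + 1368a^2b − 2394a^3b + 1408a^2c^2 − 1056a^2bc − 704a^2c + 1232a^3c + 960a^3c − 720a^3b − 480a^3 + 840a^4 + 2192a^2c − 1644a^2b − 1096a^2 + 1918a^3 + 1560ab^2c − 1170ab^3 − 780ab^2 + 1365a^2b^2 − 1824abc^2 + 1368ab^2c + 912abc − 1596a^2bc − 4200abc + 3150ab^2 + 2100ab − 3675a^2b + 512ac^3 − 384abc^2 − 256ac^2 + 448a^2c^2 + 2208ac^2 − 1656abc − 1104ac + 1932a^2c + 1360ac − 1020ab − 680a + 1190a^2 + 576b^3c − 432b^4 − 288b^3 + 504ab^3 − 544b^2c^2 + 408b^3c + 272b^2c − 476ab^2c + 1144b^2c − 858b^3 − 572b^2 + 1001ab^2 + 128bc^3 − 96b^2c^2 − 64bc^2 + 112abc^2 − 1344bc^2 + 1008b^2c + 672bc − 1176abc − 1688bc + 1266b^2 + 844b − 1477ab + 384c^3 − 288bc^2 − 192c^2 + 336ac^2 + 864c^2 − 648bc − 432c + 756ac + 192c − 144b − 96 + 168a    [distributive law]
= −5388a^2bc + 3417a^2b^2 − 3951a^2b − 3114a^3b + 1856a^2c^2 + 3420a^2c + 2192a^3c + 1438a^3 + 840a^4 + 94a^2 + 2452ab^2c − 666ab^3 + 3371ab^2 − 2096abc^2 − 6120abc − 397ab + 512ac^3 + 2288ac^2 + 1012ac − 512a + 984b^3c − 432b^4 − 1146b^3 − 640b^2c^2 + 2424b^2c + 694b^2 + 128bc^3 − 1696bc^2 − 1664bc + 700b + 384c^3 + 672c^2 − 240c − 96    [combine like terms]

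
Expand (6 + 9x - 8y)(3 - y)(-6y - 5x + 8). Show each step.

-348y + 126x + 144 + 244y² - 84xy - 135x² + 14xy² + 45x²y - 48y³

(6 + 9x - 8y)(3 - y)(-6y - 5x + 8)
= (18 - 6y + 27x - 9xy - 24y + 8y²)(-6y - 5x + 8)    [distributive law]
= (18 - 30y + 27x - 9xy + 8y²)(-6y - 5x + 8)    [combine like terms]
= -108y - 90x + 144 + 180y² + 150xy - 240y - 162xy - 135x² + 216x + 54xy² + 45x²y - 72xy - 48y³ - 40xy² + 64y²    [distributive law]
= -348y + 126x + 144 + 244y² - 84xy - 135x² + 14xy² + 45x²y - 48y³    [combine like terms]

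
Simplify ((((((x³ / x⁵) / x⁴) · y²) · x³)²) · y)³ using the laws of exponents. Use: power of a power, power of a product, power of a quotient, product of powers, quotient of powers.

x⁻¹⁸y¹⁵

((((((x³ / x⁵) / x⁴) · y²) · x³)²) · y)³
= ((((((x³ / x⁵) / x⁴) · y²) · x³)²)³) · (y³)    [power of a product]
= (((((x³ / x⁵) / x⁴) · y²) · x³)⁶) · (y³)    [power of a power]
= (((((x³ / x⁵) / x⁴) · y²)⁶) · ((x³)⁶)) · (y³)    [power of a product]
= (((((x³ / x⁵) / x⁴)⁶) · ((y²)⁶)) · ((x³)⁶)) · (y³)    [power of a product]
= (((((x³ / x⁵)⁶) / ((x⁴)⁶)) · ((y²)⁶)) · ((x³)⁶)) · (y³)    [power of a quotient]
= ((((((x³)⁶) / ((x⁵)⁶)) / ((x⁴)⁶)) · ((y²)⁶)) · ((x³)⁶)) · (y³)    [power of a quotient]
= ((((x¹⁸ / ((x⁵)⁶)) / ((x⁴)⁶)) · ((y²)⁶)) · ((x³)⁶)) · (y³)    [power of a power]
= ((((x¹⁸ / x³⁰) / ((x⁴)⁶)) · ((y²)⁶)) · ((x³)⁶)) · (y³)    [power of a power]
= (((x⁻¹² / ((x⁴)⁶)) · ((y²)⁶)) · ((x³)⁶)) · (y³)    [quotient of powers]
= (((x⁻¹² / x²⁴) · ((y²)⁶)) · ((x³)⁶)) · (y³)    [power of a power]
= ((x⁻³⁶ · ((y²)⁶)) · ((x³)⁶)) · (y³)    [quotient of powers]
= ((x⁻³⁶ · y¹²) · ((x³)⁶)) · (y³)    [power of a power]
= ((x⁻³⁶ · y¹²) · x¹⁸) · (y³)    [power of a power]
= x⁻¹⁸y¹⁵    [product of powers]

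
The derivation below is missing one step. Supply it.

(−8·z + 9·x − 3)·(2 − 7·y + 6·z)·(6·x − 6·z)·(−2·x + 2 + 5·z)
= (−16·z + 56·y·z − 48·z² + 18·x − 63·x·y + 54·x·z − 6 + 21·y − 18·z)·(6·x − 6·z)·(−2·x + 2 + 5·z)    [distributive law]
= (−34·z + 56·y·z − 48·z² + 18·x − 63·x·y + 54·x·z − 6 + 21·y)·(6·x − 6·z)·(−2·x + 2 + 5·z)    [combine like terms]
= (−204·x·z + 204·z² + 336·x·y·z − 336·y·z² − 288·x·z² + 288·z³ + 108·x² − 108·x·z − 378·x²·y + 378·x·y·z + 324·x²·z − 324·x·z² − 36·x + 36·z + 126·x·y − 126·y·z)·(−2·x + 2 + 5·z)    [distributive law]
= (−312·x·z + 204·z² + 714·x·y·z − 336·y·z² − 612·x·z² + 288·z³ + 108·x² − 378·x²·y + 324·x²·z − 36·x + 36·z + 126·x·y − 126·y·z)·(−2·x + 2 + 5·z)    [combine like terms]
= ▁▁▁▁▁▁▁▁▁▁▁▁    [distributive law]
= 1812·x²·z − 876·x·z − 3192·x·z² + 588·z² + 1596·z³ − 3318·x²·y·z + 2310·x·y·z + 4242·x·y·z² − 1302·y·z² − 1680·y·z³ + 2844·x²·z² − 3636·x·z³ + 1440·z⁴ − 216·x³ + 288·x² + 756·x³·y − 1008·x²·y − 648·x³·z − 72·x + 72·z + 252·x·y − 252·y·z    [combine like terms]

Applying distributive law to the line above:

624·x²·z − 624·x·z − 1560·x·z² − 408·x·z² + 408·z² + 1020·z³ − 1428·x²·y·z + 1428·x·y·z + 3570·x·y·z² + 672·x·y·z² − 672·y·z² − 1680·y·z³ + 1224·x²·z² − 1224·x·z² − 3060·x·z³ − 576·x·z³ + 576·z³ + 1440·z⁴ − 216·x³ + 216·x² + 540·x²·z + 756·x³·y − 756·x²·y − 1890·x²·y·z − 648·x³·z + 648·x²·z + 1620·x²·z² + 72·x² − 72·x − 180·x·z − 72·x·z + 72·z + 180·z² − 252·x²·y + 252·x·y + 630·x·y·z + 252·x·y·z − 252·y·z − 630·y·z²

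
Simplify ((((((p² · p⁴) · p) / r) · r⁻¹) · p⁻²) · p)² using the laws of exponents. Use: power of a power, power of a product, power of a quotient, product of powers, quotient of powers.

((((((p² · p⁴) · p) / r) · r⁻¹) · p⁻²) · p)²
= ((((((p² · p⁴) · p) / r) · r⁻¹) · p⁻²)²) · (p²)    [power of a product]
= ((((((p² · p⁴) · p) / r) · r⁻¹)²) · ((p⁻²)²)) · (p²)    [power of a product]
= ((((((p² · p⁴) · p) / r)²) · ((r⁻¹)²)) · ((p⁻²)²)) · (p²)    [power of a product]
= ((((((p² · p⁴) · p)²) / (r²)) · ((r⁻¹)²)) · ((p⁻²)²)) · (p²)    [power of a quotient]
= ((((((p² · p⁴)²) · (p²)) / (r²)) · ((r⁻¹)²)) · ((p⁻²)²)) · (p²)    [power of a product]
= (((((((p²)²) · ((p⁴)²)) · (p²)) / (r²)) · ((r⁻¹)²)) · ((p⁻²)²)) · (p²)    [power of a product]
= (((((p⁴ · ((p⁴)²)) · (p²)) / (r²)) · ((r⁻¹)²)) · ((p⁻²)²)) · (p²)    [power of a power]
= (((((p⁴ · p⁸) · (p²)) / (r²)) · ((r⁻¹)²)) · ((p⁻²)²)) · (p²)    [power of a power]
= ((((p¹² · (p²)) / (r²)) · ((r⁻¹)²)) · ((p⁻²)²)) · (p²)    [product of powers]
= (((p¹⁴ / (r²)) · ((r⁻¹)²)) · ((p⁻²)²)) · (p²)    [product of powers]
= (((p¹⁴ / r²) · r⁻²) · ((p⁻²)²)) · (p²)    [power of a power]
= (((p¹⁴ / r²) · r⁻²) · p⁻⁴) · (p²)    [power of a power]
= p¹²r⁻⁴    [quotient of powers; product of powers]

p¹²r⁻⁴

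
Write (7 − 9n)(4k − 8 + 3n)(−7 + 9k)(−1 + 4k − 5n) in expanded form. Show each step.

(7 − 9n)(4k − 8 + 3n)(−7 + 9k)(−1 + 4k − 5n)
= (28k − 56 + 21n − 36kn + 72n − 27n^2)(−7 + 9k)(−1 + 4k − 5n)    [distributive law]
= (28k − 56 + 93n − 36kn − 27n^2)(−7 + 9k)(−1 + 4k − 5n)    [combine like terms]
= (−196k + 252k^2 + 392 − 504k − 651n + 837kn + 252kn − 324k^2n + 189n^2 − 243kn^2)(−1 + 4k − 5n)    [distributive law]
= (−700k + 252k^2 + 392 − 651n + 1089kn − 324k^2n + 189n^2 − 243kn^2)(−1 + 4k − 5n)    [combine like terms]
= 700k − 2800k^2 + 3500kn − 252k^2 + 1008k^3 − 1260k^2n − 392 + 1568k − 1960n + 651n − 2604kn + 3255n^2 − 1089kn + 4356k^2n − 5445kn^2 + 324k^2n − 1296k^3n + 1620k^2n^2 − 189n^2 + 756kn^2 − 945n^3 + 243kn^2 − 972k^2n^2 + 1215kn^3    [distributive law]
= 2268k − 3052k^2 − 193kn + 1008k^3 + 3420k^2n − 392 − 1309n + 3066n^2 − 4446kn^2 − 1296k^3n + 648k^2n^2 − 945n^3 + 1215kn^3    [combine like terms]

2268k − 3052k^2 − 193kn + 1008k^3 + 3420k^2n − 392 − 1309n + 3066n^2 − 4446kn^2 − 1296k^3n + 648k^2n^2 − 945n^3 + 1215kn^3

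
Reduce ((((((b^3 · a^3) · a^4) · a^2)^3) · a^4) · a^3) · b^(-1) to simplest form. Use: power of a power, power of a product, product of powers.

a^34b^8

((((((b^3 · a^3) · a^4) · a^2)^3) · a^4) · a^3) · b^(-1)
= ((((((b^3 · a^3) · a^4)^3) · ((a^2)^3)) · a^4) · a^3) · b^(-1)    [power of a product]
= ((((((b^3 · a^3)^3) · ((a^4)^3)) · ((a^2)^3)) · a^4) · a^3) · b^(-1)    [power of a product]
= (((((((b^3)^3) · ((a^3)^3)) · ((a^4)^3)) · ((a^2)^3)) · a^4) · a^3) · b^(-1)    [power of a product]
= (((((b^9 · ((a^3)^3)) · ((a^4)^3)) · ((a^2)^3)) · a^4) · a^3) · b^(-1)    [power of a power]
= (((((b^9 · a^9) · ((a^4)^3)) · ((a^2)^3)) · a^4) · a^3) · b^(-1)    [power of a power]
= (((((b^9 · a^9) · a^12) · ((a^2)^3)) · a^4) · a^3) · b^(-1)    [power of a power]
= (((((b^9 · a^9) · a^12) · a^6) · a^4) · a^3) · b^(-1)    [power of a power]
= a^34b^8    [product of powers]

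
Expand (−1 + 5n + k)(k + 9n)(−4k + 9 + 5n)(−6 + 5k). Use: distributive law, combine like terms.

−123k^2 + 89k^3 + 54k − 1347kn + 1091k^2n + 486n − 2160n^2 + 2460kn^2 − 255k^3n − 550k^2n^2 − 1350n^3 + 1125kn^3 − 20k^4

(−1 + 5n + k)(k + 9n)(−4k + 9 + 5n)(−6 + 5k)
= (−k − 9n + 5kn + 45n^2 + k^2 + 9kn)(−4k + 9 + 5n)(−6 + 5k)    [distributive law]
= (−k − 9n + 14kn + 45n^2 + k^2)(−4k + 9 + 5n)(−6 + 5k)    [combine like terms]
= (4k^2 − 9k − 5kn + 36kn − 81n − 45n^2 − 56k^2n + 126kn + 70kn^2 − 180kn^2 + 405n^2 + 225n^3 − 4k^3 + 9k^2 + 5k^2n)(−6 + 5k)    [distributive law]
= (13k^2 − 9k + 157kn − 81n + 360n^2 − 51k^2n − 110kn^2 + 225n^3 − 4k^3)(−6 + 5k)    [combine like terms]
= −78k^2 + 65k^3 + 54k − 45k^2 − 942kn + 785k^2n + 486n − 405kn − 2160n^2 + 1800kn^2 + 306k^2n − 255k^3n + 660kn^2 − 550k^2n^2 − 1350n^3 + 1125kn^3 + 24k^3 − 20k^4    [distributive law]
= −123k^2 + 89k^3 + 54k − 1347kn + 1091k^2n + 486n − 2160n^2 + 2460kn^2 − 255k^3n − 550k^2n^2 − 1350n^3 + 1125kn^3 − 20k^4    [combine like terms]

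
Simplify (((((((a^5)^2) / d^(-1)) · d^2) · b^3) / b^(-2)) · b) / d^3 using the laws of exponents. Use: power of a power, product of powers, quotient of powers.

(((((((a^5)^2) / d^(-1)) · d^2) · b^3) / b^(-2)) · b) / d^3
= (((((a^10 / d^(-1)) · d^2) · b^3) / b^(-2)) · b) / d^3    [power of a power]
= a^10b^6    [quotient of powers; product of powers]

a^10b^6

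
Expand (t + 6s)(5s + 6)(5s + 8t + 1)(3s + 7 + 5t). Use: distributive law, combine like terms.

(t + 6s)(5s + 6)(5s + 8t + 1)(3s + 7 + 5t)
= (5st + 6t + 30s² + 36s)(5s + 8t + 1)(3s + 7 + 5t)    [distributive law]
= (25s²t + 40st² + 5st + 30st + 48t² + 6t + 150s³ + 240s²t + 30s² + 180s² + 288st + 36s)(3s + 7 + 5t)    [distributive law]
= (265s²t + 40st² + 323st + 48t² + 6t + 150s³ + 210s² + 36s)(3s + 7 + 5t)    [combine like terms]
= 795s³t + 1855s²t + 1325s²t² + 120s²t² + 280st² + 200st³ + 969s²t + 2261st + 1615st² + 144st² + 336t² + 240t³ + 18st + 42t + 30t² + 450s⁴ + 1050s³ + 750s³t + 630s³ + 1470s² + 1050s²t + 108s² + 252s + 180st    [distributive law]
= 1545s³t + 3874s²t + 1445s²t² + 2039st² + 200st³ + 2459st + 366t² + 240t³ + 42t + 450s⁴ + 1680s³ + 1578s² + 252s    [combine like terms]

1545s³t + 3874s²t + 1445s²t² + 2039st² + 200st³ + 2459st + 366t² + 240t³ + 42t + 450s⁴ + 1680s³ + 1578s² + 252s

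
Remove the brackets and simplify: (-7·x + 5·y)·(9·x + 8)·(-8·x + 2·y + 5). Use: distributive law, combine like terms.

(-7·x + 5·y)·(9·x + 8)·(-8·x + 2·y + 5)
= (-63·x^2 - 56·x + 45·x·y + 40·y)·(-8·x + 2·y + 5)    [distributive law]
= 504·x^3 - 126·x^2·y - 315·x^2 + 448·x^2 - 112·x·y - 280·x - 360·x^2·y + 90·x·y^2 + 225·x·y - 320·x·y + 80·y^2 + 200·y    [distributive law]
= 504·x^3 - 486·x^2·y + 133·x^2 - 207·x·y - 280·x + 90·x·y^2 + 80·y^2 + 200·y    [combine like terms]

504·x^3 - 486·x^2·y + 133·x^2 - 207·x·y - 280·x + 90·x·y^2 + 80·y^2 + 200·y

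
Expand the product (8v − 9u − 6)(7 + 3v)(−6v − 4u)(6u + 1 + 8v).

(8v − 9u − 6)(7 + 3v)(−6v − 4u)(6u + 1 + 8v)
= (56v + 24v^2 − 63u − 27uv − 42 − 18v)(−6v − 4u)(6u + 1 + 8v)    [distributive law]
= (38v + 24v^2 − 63u − 27uv − 42)(−6v − 4u)(6u + 1 + 8v)    [combine like terms]
= (−228v^2 − 152uv − 144v^3 − 96uv^2 + 378uv + 252u^2 + 162uv^2 + 108u^2v + 252v + 168u)(6u + 1 + 8v)    [distributive law]
= (−228v^2 + 226uv − 144v^3 + 66uv^2 + 252u^2 + 108u^2v + 252v + 168u)(6u + 1 + 8v)    [combine like terms]
= −1368uv^2 − 228v^2 − 1824v^3 + 1356u^2v + 226uv + 1808uv^2 − 864uv^3 − 144v^3 − 1152v^4 + 396u^2v^2 + 66uv^2 + 528uv^3 + 1512u^3 + 252u^2 + 2016u^2v + 648u^3v + 108u^2v + 864u^2v^2 + 1512uv + 252v + 2016v^2 + 1008u^2 + 168u + 1344uv    [distributive law]
= 506uv^2 + 1788v^2 − 1968v^3 + 3480u^2v + 3082uv − 336uv^3 − 1152v^4 + 1260u^2v^2 + 1512u^3 + 1260u^2 + 648u^3v + 252v + 168u    [combine like terms]

506uv^2 + 1788v^2 − 1968v^3 + 3480u^2v + 3082uv − 336uv^3 − 1152v^4 + 1260u^2v^2 + 1512u^3 + 1260u^2 + 648u^3v + 252v + 168u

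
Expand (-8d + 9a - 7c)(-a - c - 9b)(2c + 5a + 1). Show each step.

56acd + 40a²d + 8ad + 16c²d + 8cd + 144bcd + 360abd + 72bd - 28a²c - 45a³ - 9a² + 31ac² - 2ac + 153abc - 405a²b - 81ab + 14c³ + 7c² + 126bc² + 63bc

(-8d + 9a - 7c)(-a - c - 9b)(2c + 5a + 1)
= (8ad + 8cd + 72bd - 9a² - 9ac - 81ab + 7ac + 7c² + 63bc)(2c + 5a + 1)    [distributive law]
= (8ad + 8cd + 72bd - 9a² - 2ac - 81ab + 7c² + 63bc)(2c + 5a + 1)    [combine like terms]
= 16acd + 40a²d + 8ad + 16c²d + 40acd + 8cd + 144bcd + 360abd + 72bd - 18a²c - 45a³ - 9a² - 4ac² - 10a²c - 2ac - 162abc - 405a²b - 81ab + 14c³ + 35ac² + 7c² + 126bc² + 315abc + 63bc    [distributive law]
= 56acd + 40a²d + 8ad + 16c²d + 8cd + 144bcd + 360abd + 72bd - 28a²c - 45a³ - 9a² + 31ac² - 2ac + 153abc - 405a²b - 81ab + 14c³ + 7c² + 126bc² + 63bc    [combine like terms]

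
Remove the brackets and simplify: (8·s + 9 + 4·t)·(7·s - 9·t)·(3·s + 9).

(8·s + 9 + 4·t)·(7·s - 9·t)·(3·s + 9)
= (56·s² - 72·s·t + 63·s - 81·t + 28·s·t - 36·t²)·(3·s + 9)    [distributive law]
= (56·s² - 44·s·t + 63·s - 81·t - 36·t²)·(3·s + 9)    [combine like terms]
= 168·s³ + 504·s² - 132·s²·t - 396·s·t + 189·s² + 567·s - 243·s·t - 729·t - 108·s·t² - 324·t²    [distributive law]
= 168·s³ + 693·s² - 132·s²·t - 639·s·t + 567·s - 729·t - 108·s·t² - 324·t²    [combine like terms]

168·s³ + 693·s² - 132·s²·t - 639·s·t + 567·s - 729·t - 108·s·t² - 324·t²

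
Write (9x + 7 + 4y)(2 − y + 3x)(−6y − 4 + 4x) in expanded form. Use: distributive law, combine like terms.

−242xy − 100x + 48x² − 34xy² − 150x²y + 108x³ − 88y − 56 + 10y² + 24y³

(9x + 7 + 4y)(2 − y + 3x)(−6y − 4 + 4x)
= (18x − 9xy + 27x² + 14 − 7y + 21x + 8y − 4y² + 12xy)(−6y − 4 + 4x)    [distributive law]
= (39x + 3xy + 27x² + 14 + y − 4y²)(−6y − 4 + 4x)    [combine like terms]
= −234xy − 156x + 156x² − 18xy² − 12xy + 12x²y − 162x²y − 108x² + 108x³ − 84y − 56 + 56x − 6y² − 4y + 4xy + 24y³ + 16y² − 16xy²    [distributive law]
= −242xy − 100x + 48x² − 34xy² − 150x²y + 108x³ − 88y − 56 + 10y² + 24y³    [combine like terms]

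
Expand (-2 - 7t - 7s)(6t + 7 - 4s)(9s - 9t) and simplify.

-180st + 549t^2 - 126s + 126t - 369s^2 - 252st^2 + 378t^3 - 378s^2t + 252s^3

(-2 - 7t - 7s)(6t + 7 - 4s)(9s - 9t)
= (-12t - 14 + 8s - 42t^2 - 49t + 28st - 42st - 49s + 28s^2)(9s - 9t)    [distributive law]
= (-61t - 14 - 41s - 42t^2 - 14st + 28s^2)(9s - 9t)    [combine like terms]
= -549st + 549t^2 - 126s + 126t - 369s^2 + 369st - 378st^2 + 378t^3 - 126s^2t + 126st^2 + 252s^3 - 252s^2t    [distributive law]
= -180st + 549t^2 - 126s + 126t - 369s^2 - 252st^2 + 378t^3 - 378s^2t + 252s^3    [combine like terms]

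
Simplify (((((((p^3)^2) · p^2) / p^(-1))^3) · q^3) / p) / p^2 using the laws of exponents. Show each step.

(((((((p^3)^2) · p^2) / p^(-1))^3) · q^3) / p) / p^2
= (((((((p^3)^2) · p^2)^3) / ((p^(-1))^3)) · q^3) / p) / p^2    [power of a quotient]
= (((((((p^3)^2)^3) · ((p^2)^3)) / ((p^(-1))^3)) · q^3) / p) / p^2    [power of a product]
= ((((((p^3)^6) · ((p^2)^3)) / ((p^(-1))^3)) · q^3) / p) / p^2    [power of a power]
= ((((p^18 · ((p^2)^3)) / ((p^(-1))^3)) · q^3) / p) / p^2    [power of a power]
= ((((p^18 · p^6) / ((p^(-1))^3)) · q^3) / p) / p^2    [power of a power]
= (((p^24 / ((p^(-1))^3)) · q^3) / p) / p^2    [product of powers]
= (((p^24 / p^(-3)) · q^3) / p) / p^2    [power of a power]
= ((p^27 · q^3) / p) / p^2    [quotient of powers]
= p^24q^3    [quotient of powers; product of powers]

p^24q^3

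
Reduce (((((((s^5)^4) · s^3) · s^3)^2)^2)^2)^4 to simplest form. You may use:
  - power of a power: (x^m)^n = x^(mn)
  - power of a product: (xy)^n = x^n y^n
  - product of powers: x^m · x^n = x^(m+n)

(((((((s^5)^4) · s^3) · s^3)^2)^2)^2)^4
= ((((((s^5)^4) · s^3) · s^3)^2)^2)^8    [power of a power]
= (((((s^5)^4) · s^3) · s^3)^2)^16    [power of a power]
= ((((s^5)^4) · s^3) · s^3)^32    [power of a power]
= ((((s^5)^4) · s^3)^32) · ((s^3)^32)    [power of a product]
= ((((s^5)^4)^32) · ((s^3)^32)) · ((s^3)^32)    [power of a product]
= (((s^5)^128) · ((s^3)^32)) · ((s^3)^32)    [power of a power]
= (s^640 · ((s^3)^32)) · ((s^3)^32)    [power of a power]
= (s^640 · s^96) · ((s^3)^32)    [power of a power]
= s^736 · ((s^3)^32)    [product of powers]
= s^736 · s^96    [power of a power]
= s^832    [product of powers]

s^832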